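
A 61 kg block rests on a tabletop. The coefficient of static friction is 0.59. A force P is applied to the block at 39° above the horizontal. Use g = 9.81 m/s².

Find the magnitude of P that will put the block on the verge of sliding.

N = m g − P sin α (the pull lifts the block).
At impending slip, P cos α = μ_s N = μ_s (m g − P sin α).
Solving: P (cos α + μ_s sin α) = μ_s m g → P = 0.59×598/(cos 39° + 0.59 sin 39°) = 353/1.148 = 307 N.

P ≈ 307 N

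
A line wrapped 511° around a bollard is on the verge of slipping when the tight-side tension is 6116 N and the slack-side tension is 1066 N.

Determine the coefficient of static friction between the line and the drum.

T₂/T₁ = e^{μβ} → μ = ln(T₂/T₁)/β.
β = 511° = 8.919 rad.
μ = ln(6116/1066)/8.919 = ln(5.737)/8.919 = 0.196.

μ ≈ 0.196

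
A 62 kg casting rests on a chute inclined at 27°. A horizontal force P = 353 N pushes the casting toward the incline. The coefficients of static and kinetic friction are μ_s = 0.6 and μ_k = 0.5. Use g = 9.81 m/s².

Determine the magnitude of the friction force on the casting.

f ≈ 38.4 N (down the incline)

Normal direction: N = m g cos θ + P sin θ = 702.2 N.
Parallel to the incline: P cos θ − m g sin θ = 314.5 − 276.1 = 38.4 N; the friction needed to balance this is 38.4 N acting down the slope.
The limit of static friction is μ_s N = 421.3 N.
Since 38.4 N is within the 421.3 N limit, the casting stays put and friction is exactly 38.4 N.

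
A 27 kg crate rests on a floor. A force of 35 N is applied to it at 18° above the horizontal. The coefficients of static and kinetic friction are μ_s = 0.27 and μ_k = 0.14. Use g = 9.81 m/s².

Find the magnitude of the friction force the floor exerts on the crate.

f ≈ 33.3 N

Vertical equilibrium gives N = m g − P sin α = 254.1 N.
For equilibrium, f = P cos α = 35×cos 18° = 33.29 N.
The static-friction limit is μ_s N = 68.59 N.
Since 33.29 N does not exceed the limit, the crate stays at rest and f = 33.3 N.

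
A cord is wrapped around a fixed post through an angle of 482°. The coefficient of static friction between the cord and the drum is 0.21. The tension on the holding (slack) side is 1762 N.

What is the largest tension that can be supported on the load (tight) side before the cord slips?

At impending slip the capstan equation gives T₂/T₁ = e^{μβ} with β in radians.
β = 482° × π/180 = 8.412 rad.
e^{μβ} = e^{0.21×8.412} = 5.851.
T₂ = T₁ · e^{μβ} = 1762 × 5.851 = 10300 N.

T_max ≈ 10300 N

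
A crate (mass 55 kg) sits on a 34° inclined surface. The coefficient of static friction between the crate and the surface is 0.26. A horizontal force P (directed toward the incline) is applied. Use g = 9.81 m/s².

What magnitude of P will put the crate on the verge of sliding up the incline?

P ≈ 611 N

At impending motion up the slope, friction acts down-slope at its limit: f = μ_s N.
Perpendicular to the incline: N = m g cos θ + P sin θ.
Along the incline: P cos θ = m g sin θ + μ_s N = m g sin θ + μ_s (m g cos θ + P sin θ).
Solving, P (cos θ − μ_s sin θ) = m g (sin θ + μ_s cos θ), so P = 55×9.81×(sin 34° + 0.26 cos 34°)/(cos 34° − 0.26 sin 34°) = 540×0.7747/0.6836 = 611 N.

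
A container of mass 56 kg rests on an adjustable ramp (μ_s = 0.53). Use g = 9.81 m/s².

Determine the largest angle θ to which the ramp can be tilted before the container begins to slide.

θ_max ≈ 27.9°

At the slip threshold, m g sin θ = μ_s · m g cos θ, so tan θ = μ_s.
θ_max = arctan(0.53) = 27.9°.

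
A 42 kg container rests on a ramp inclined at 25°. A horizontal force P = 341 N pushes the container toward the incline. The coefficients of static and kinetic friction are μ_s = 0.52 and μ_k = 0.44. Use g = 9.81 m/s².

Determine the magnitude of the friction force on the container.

Normal direction: N = m g cos θ + P sin θ = 517.5 N.
Along the incline, the net driving force (taking up-slope positive) is P cos θ − m g sin θ = 309.1 − 174.1 = 134.9 N, so equilibrium requires friction f = -134.9 N (down-slope).
Maximum static friction: μ_s N = 0.52 × 517.5 = 269.1 N.
|f_req| = 134.9 ≤ 269.1 N → the container is in equilibrium; friction equals the required value.

f ≈ 135 N (down the incline)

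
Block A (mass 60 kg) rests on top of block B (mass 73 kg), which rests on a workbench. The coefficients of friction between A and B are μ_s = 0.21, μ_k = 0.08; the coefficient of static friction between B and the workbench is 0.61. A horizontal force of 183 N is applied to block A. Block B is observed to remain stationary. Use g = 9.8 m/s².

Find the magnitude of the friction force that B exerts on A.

f ≈ 47 N

Between the blocks, N₁ = m_A g = 588 N.
Maximum static friction on A from B: μ_s N₁ = 0.21×588 = 123.5 N.
Since P = 183 N > 123.5 N, A slides on B; the A–B friction is kinetic: f₁ = μ_k N₁ = 0.08×588 = 47 N.
B experiences an equal 47 N forward from A (third law). B is in equilibrium, so the floor supplies f₂ = 47 N of static friction (limit μ_s(m_A+m_B)g = 795.1 N, not exceeded).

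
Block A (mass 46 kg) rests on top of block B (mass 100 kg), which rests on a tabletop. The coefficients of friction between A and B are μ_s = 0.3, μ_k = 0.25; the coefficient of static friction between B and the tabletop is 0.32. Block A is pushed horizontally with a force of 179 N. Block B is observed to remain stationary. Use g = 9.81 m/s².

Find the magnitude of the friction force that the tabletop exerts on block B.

f ≈ 113 N

Between the blocks, N₁ = m_A g = 451.3 N.
Maximum static friction on A from B: μ_s N₁ = 0.3×451.3 = 135.4 N.
P = 179 N exceeds that limit, so A slips over B and the interface friction becomes kinetic: f₁ = μ_k N₁ = 0.25×451.3 = 113 N.
B experiences an equal 113 N forward from A (third law). B is in equilibrium, so the floor supplies f₂ = 113 N of static friction (limit μ_s(m_A+m_B)g = 458.3 N, not exceeded).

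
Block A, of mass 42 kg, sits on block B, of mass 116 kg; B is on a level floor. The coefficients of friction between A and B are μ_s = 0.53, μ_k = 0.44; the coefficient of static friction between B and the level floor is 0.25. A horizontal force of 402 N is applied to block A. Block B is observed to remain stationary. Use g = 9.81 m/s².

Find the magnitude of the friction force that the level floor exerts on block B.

f ≈ 181 N

The normal force B exerts on A is simply A's weight, N₁ = 412 N.
So the A–B interface can sustain at most μ_s N₁ = 218.4 N of static friction.
Since P = 402 N > 218.4 N, A slides on B; the A–B friction is kinetic: f₁ = μ_k N₁ = 0.44×412 = 181 N.
B experiences an equal 181 N forward from A (third law). B is in equilibrium, so the floor supplies f₂ = 181 N of static friction (limit μ_s(m_A+m_B)g = 387.5 N, not exceeded).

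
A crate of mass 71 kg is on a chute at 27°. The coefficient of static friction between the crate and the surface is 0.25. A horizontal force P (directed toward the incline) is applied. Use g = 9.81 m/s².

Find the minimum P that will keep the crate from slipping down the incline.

The crate tends to slide down (tan θ > μ_s), so at the point of impending slip friction acts up-slope at its limit: f = μ_s N.
Perpendicular to the incline: N = m g cos θ + P sin θ.
Along the incline: P cos θ + μ_s N = m g sin θ, i.e. P cos θ + μ_s (m g cos θ + P sin θ) = m g sin θ.
Solving, P (cos θ + μ_s sin θ) = m g (sin θ − μ_s cos θ), so P = 697×0.2312/1.005 = 160 N.

P_min ≈ 160 N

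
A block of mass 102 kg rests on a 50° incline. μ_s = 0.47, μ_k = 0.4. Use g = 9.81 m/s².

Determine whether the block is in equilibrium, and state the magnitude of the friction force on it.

N = m g cos θ = 643 N.
Down-slope weight component: m g sin θ = 767 N.
μ_s N = 302 N.
767 > 302 N, so it slides; kinetic friction f = μ_k N = 0.4×643 = 257 N.

f ≈ 257 N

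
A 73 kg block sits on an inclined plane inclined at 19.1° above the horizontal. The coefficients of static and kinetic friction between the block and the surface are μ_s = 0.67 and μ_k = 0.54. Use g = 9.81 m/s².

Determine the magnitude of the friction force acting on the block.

Perpendicular to the surface, N = m g cos θ = 73·9.81·cos 19.1° = 676.7 N.
For equilibrium along the incline, friction must balance the weight component: f = m g sin θ = 234.3 N up the slope.
Maximum static friction available: μ_s N = 0.67 × 676.7 = 453.4 N.
Since |234.3| ≤ 453.4 N, the block remains in static equilibrium and friction takes exactly the required value.

f ≈ 234 N (up the incline)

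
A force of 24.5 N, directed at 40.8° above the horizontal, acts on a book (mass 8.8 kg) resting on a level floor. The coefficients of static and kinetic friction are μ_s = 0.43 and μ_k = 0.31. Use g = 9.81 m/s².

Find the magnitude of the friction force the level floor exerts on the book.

f ≈ 18.5 N

N = m g − P sin α = 86.33 − 24.5×sin 40.8° = 70.32 N.
Horizontally, friction must balance P cos α = 18.55 N.
μ_s N = 0.43 × 70.32 = 30.24 N.
18.55 ≤ 30.24 N → static; friction equals the required 18.5 N.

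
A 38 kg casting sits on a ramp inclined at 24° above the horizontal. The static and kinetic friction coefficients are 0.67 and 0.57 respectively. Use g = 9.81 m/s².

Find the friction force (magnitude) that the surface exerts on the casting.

Normal force: N = m g cos θ = 38 × 9.81 × cos 24° = 340.6 N.
Along the slope the weight component is m g sin θ = 151.6 N; friction must supply exactly this, acting up-slope.
The static-friction ceiling is μ_s N = 0.67 × 340.6 = 228.2 N.
Since |151.6| ≤ 228.2 N, the casting remains in static equilibrium and friction takes exactly the required value.

f ≈ 152 N (up the incline)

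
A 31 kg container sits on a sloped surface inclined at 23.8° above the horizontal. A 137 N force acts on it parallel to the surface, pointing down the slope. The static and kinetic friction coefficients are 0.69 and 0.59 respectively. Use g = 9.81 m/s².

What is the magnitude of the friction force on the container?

The normal reaction is N = m g cos θ = 278.2 N.
For equilibrium along the incline the friction force must supply f = m g sin θ + P = 122.7 + 137 = 259.7 N (positive meaning up-slope).
The static-friction ceiling is μ_s N = 0.69 × 278.2 = 192 N.
|259.7| exceeds 192 N, so the container slips down-slope; friction is kinetic, f = μ_k N = 0.59×278.2 = 164 N.

f ≈ 164 N (up the incline)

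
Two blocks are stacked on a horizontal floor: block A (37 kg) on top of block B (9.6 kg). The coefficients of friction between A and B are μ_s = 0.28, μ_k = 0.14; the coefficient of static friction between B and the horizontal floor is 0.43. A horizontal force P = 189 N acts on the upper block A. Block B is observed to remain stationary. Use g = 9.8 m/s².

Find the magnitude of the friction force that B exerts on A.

The normal force B exerts on A is simply A's weight, N₁ = 362.6 N.
Maximum static friction on A from B: μ_s N₁ = 0.28×362.6 = 101.5 N.
P = 189 N exceeds that limit, so A slips over B and the interface friction becomes kinetic: f₁ = μ_k N₁ = 0.14×362.6 = 50.8 N.
B experiences an equal 50.8 N forward from A (third law). B is in equilibrium, so the floor supplies f₂ = 50.8 N of static friction (limit μ_s(m_A+m_B)g = 196.4 N, not exceeded).

f ≈ 50.8 N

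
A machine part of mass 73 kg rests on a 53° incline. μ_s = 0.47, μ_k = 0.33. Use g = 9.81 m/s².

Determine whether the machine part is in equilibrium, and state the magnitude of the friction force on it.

f ≈ 142 N

N = m g cos θ = 431 N.
Down-slope weight component: m g sin θ = 572 N.
μ_s N = 203 N.
572 > 203 N, so it slides; kinetic friction f = μ_k N = 0.33×431 = 142 N.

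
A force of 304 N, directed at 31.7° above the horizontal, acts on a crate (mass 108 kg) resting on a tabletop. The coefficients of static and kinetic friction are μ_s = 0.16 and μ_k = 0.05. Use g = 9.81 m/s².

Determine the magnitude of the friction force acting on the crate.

The vertical component of P reduces the normal force: N = m g − P sin α = 1059 − 159.7 = 899.7 N.
Horizontally, friction must balance P cos α = 258.6 N.
The static-friction limit is μ_s N = 144 N.
The required friction exceeds μ_s N, so the crate moves and f = μ_k N = 45 N.

f ≈ 45 N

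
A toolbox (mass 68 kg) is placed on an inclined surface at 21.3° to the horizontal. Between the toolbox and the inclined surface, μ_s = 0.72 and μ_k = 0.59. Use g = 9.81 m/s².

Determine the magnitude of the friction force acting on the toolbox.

Perpendicular to the surface, N = m g cos θ = 68·9.81·cos 21.3° = 621.5 N.
For equilibrium along the incline, friction must balance the weight component: f = m g sin θ = 242.3 N up the slope.
Static friction can supply at most μ_s N = 447.5 N.
Since |242.3| ≤ 447.5 N, no slip — friction simply equals what equilibrium demands.

f ≈ 242 N (up the incline)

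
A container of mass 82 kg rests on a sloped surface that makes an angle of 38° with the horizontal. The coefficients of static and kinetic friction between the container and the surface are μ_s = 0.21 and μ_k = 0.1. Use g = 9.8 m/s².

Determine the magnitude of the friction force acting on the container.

f ≈ 63.3 N (up the incline)

Normal force: N = m g cos θ = 82 × 9.8 × cos 38° = 633.2 N.
Along the slope the weight component is m g sin θ = 494.7 N; friction must supply exactly this, acting up-slope.
The static-friction ceiling is μ_s N = 0.21 × 633.2 = 133 N.
Since |494.7| > 133 N, static friction cannot hold it; the container slides down the incline and kinetic friction applies: f = μ_k N = 0.1 × 633.2 = 63.3 N.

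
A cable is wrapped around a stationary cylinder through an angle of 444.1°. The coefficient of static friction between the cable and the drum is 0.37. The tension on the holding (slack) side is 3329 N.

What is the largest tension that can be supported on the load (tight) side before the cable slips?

At impending slip the capstan equation gives T₂/T₁ = e^{μβ} with β in radians.
β = 444.1° × π/180 = 7.751 rad.
e^{μβ} = e^{0.37×7.751} = 17.6.
T₂ = T₁ · e^{μβ} = 3329 × 17.6 = 58600 N.

T_max ≈ 58600 N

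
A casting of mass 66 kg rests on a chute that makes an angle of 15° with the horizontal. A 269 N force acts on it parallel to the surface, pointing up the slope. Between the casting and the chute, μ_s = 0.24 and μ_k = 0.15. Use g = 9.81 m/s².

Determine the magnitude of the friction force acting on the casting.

f ≈ 101 N (down the incline)

Perpendicular to the surface, N = m g cos θ = 66·9.81·cos 15° = 625.4 N.
For equilibrium along the incline the friction force must supply f = m g sin θ − P = 167.6 − 269 = -101.4 N (positive meaning up-slope).
Maximum static friction available: μ_s N = 0.24 × 625.4 = 150.1 N.
Since |-101.4| ≤ 150.1 N, the casting remains in static equilibrium and friction takes exactly the required value.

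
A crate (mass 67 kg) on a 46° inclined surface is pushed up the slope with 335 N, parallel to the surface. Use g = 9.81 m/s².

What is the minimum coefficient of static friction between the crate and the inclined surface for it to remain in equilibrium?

N = m g cos θ = 456.6 N.
Friction must make up the shortfall along the incline: f = m g sin θ − P = 472.8 − 335 = 137.8 N.
At the threshold f = μ_s N, so μ_s,min = 137.8/456.6 = 0.302.

μ_s,min ≈ 0.302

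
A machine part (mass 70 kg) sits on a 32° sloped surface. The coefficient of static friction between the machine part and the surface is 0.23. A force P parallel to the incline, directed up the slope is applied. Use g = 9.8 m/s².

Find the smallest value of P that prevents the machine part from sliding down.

The machine part tends to slide down (tan θ > μ_s), so at the point of impending slip friction acts up-slope at its limit: f = μ_s N.
P is parallel to the surface, so N = m g cos θ = 582 N.
Along the incline: P + μ_s N = m g sin θ, so P = 364 − 0.23×582 = 230 N.

P_min ≈ 230 N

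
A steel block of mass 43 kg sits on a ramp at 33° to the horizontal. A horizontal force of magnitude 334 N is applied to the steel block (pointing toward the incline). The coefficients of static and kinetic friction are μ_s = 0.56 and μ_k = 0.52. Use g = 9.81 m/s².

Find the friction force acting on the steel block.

f ≈ 50.4 N (down the incline)

Resolve perpendicular to the incline: N = m g cos θ + P sin θ = 43×9.81×cos 33° + 334×sin 33° = 535.7 N.
Along the incline, the net driving force (taking up-slope positive) is P cos θ − m g sin θ = 280.1 − 229.7 = 50.37 N, so equilibrium requires friction f = -50.37 N (down-slope).
The limit of static friction is μ_s N = 300 N.
|f_req| = 50.37 ≤ 300 N → the steel block is in equilibrium; friction equals the required value.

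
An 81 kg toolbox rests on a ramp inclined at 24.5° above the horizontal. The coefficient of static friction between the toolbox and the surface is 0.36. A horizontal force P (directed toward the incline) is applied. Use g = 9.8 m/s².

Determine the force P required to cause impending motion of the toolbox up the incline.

At impending motion up the slope, friction acts down-slope at its limit: f = μ_s N.
Perpendicular to the incline: N = m g cos θ + P sin θ.
Along the incline: P cos θ = m g sin θ + μ_s N = m g sin θ + μ_s (m g cos θ + P sin θ).
Solving, P (cos θ − μ_s sin θ) = m g (sin θ + μ_s cos θ), so P = 81×9.8×(sin 24.5° + 0.36 cos 24.5°)/(cos 24.5° − 0.36 sin 24.5°) = 794×0.7423/0.7607 = 775 N.

P ≈ 775 N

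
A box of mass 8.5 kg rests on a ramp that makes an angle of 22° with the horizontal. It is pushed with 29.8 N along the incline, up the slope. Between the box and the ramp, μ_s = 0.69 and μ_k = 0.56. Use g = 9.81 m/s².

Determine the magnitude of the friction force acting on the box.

f ≈ 1.44 N (up the incline)

The normal reaction is N = m g cos θ = 77.31 N.
The friction needed for equilibrium is m g sin θ − P = 31.24 − 29.8 = 1.437 N, measured positive up-slope.
The static-friction ceiling is μ_s N = 0.69 × 77.31 = 53.35 N.
Since |1.437| ≤ 53.35 N, no slip — friction simply equals what equilibrium demands.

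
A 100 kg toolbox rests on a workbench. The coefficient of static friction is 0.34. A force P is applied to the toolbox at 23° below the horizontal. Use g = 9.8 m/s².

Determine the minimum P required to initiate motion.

N = m g + P sin α (the push presses the toolbox into the workbench).
At impending slip, P cos α = μ_s N = μ_s (m g + P sin α).
Solving: P (cos α − μ_s sin α) = μ_s m g → P = 0.34×980/(cos 23° − 0.34 sin 23°) = 333/0.7877 = 423 N.

P ≈ 423 N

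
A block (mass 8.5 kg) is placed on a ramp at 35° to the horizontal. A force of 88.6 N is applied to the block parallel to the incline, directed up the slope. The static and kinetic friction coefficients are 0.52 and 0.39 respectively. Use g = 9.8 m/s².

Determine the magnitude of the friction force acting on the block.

Normal force: N = m g cos θ = 8.5 × 9.8 × cos 35° = 68.24 N.
For equilibrium along the incline the friction force must supply f = m g sin θ − P = 47.78 − 88.6 = -40.82 N (positive meaning up-slope).
Static friction can supply at most μ_s N = 35.48 N.
|-40.82| exceeds 35.48 N, so the block slips up-slope; friction is kinetic, f = μ_k N = 0.39×68.24 = 26.6 N.

f ≈ 26.6 N (down the incline)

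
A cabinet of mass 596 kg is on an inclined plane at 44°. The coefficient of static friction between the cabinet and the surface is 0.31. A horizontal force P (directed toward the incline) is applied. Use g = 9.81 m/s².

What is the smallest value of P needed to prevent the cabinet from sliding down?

The cabinet tends to slide down (tan θ > μ_s), so at the point of impending slip friction acts up-slope at its limit: f = μ_s N.
Perpendicular to the incline: N = m g cos θ + P sin θ.
Along the incline: P cos θ + μ_s N = m g sin θ, i.e. P cos θ + μ_s (m g cos θ + P sin θ) = m g sin θ.
Solving, P (cos θ + μ_s sin θ) = m g (sin θ − μ_s cos θ), so P = 5850×0.4717/0.9347 = 2950 N.

P_min ≈ 2950 N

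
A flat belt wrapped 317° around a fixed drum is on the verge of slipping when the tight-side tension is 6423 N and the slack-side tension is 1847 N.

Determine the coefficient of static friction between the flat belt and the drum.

T₂/T₁ = e^{μβ} → μ = ln(T₂/T₁)/β.
β = 317° = 5.533 rad.
μ = ln(6423/1847)/5.533 = ln(3.478)/5.533 = 0.225.

μ ≈ 0.225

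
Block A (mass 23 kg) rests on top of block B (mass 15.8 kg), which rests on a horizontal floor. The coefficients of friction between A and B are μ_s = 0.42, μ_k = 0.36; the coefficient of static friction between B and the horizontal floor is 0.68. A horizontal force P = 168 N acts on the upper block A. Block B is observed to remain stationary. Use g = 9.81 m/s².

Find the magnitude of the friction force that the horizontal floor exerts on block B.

f ≈ 81.2 N

Between the blocks, N₁ = m_A g = 225.6 N.
So the A–B interface can sustain at most μ_s N₁ = 94.76 N of static friction.
Since P = 168 N > 94.76 N, A slides on B; the A–B friction is kinetic: f₁ = μ_k N₁ = 0.36×225.6 = 81.2 N.
By Newton's third law B feels 81.2 N forward from A. With B stationary, the floor's static friction on B balances it: f₂ = 81.2 N (well within μ_s(m_A+m_B)g = 258.8 N).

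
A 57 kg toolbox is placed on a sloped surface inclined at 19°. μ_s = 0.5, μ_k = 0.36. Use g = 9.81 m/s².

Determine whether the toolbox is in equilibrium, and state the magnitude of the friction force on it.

N = m g cos θ = 529 N.
Down-slope weight component: m g sin θ = 182 N.
μ_s N = 264 N.
182 ≤ 264 N, so it stays put; friction = 182 N.

f ≈ 182 N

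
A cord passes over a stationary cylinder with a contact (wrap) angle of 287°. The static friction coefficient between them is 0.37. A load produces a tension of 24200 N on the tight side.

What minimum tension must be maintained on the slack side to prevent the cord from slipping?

T_min ≈ 3790 N

Capstan equation at impending slip: T_tight/T_slack = e^{μβ}.
β = 287° = 5.009 rad; e^{μβ} = e^{0.37×5.009} = 6.381.
T_slack = T_tight / e^{μβ} = 24200 / 6.381 = 3790 N.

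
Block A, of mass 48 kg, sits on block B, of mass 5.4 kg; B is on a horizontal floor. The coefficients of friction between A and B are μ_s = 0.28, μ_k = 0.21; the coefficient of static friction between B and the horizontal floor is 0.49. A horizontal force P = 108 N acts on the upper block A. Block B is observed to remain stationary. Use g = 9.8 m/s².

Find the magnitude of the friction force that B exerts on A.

f ≈ 108 N

Normal force at the A–B interface: N₁ = m_A g = 470.4 N.
So the A–B interface can sustain at most μ_s N₁ = 131.7 N of static friction.
Since P = 108 N ≤ 131.7 N, A does not slip on B; friction on A equals P = 108 N.
B experiences an equal 108 N forward from A (third law). B is in equilibrium, so the floor supplies f₂ = 108 N of static friction (limit μ_s(m_A+m_B)g = 256.4 N, not exceeded).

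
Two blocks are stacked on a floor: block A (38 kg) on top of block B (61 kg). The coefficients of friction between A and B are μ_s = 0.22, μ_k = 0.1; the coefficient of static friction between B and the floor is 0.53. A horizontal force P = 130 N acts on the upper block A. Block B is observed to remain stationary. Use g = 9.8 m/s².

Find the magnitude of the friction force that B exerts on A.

f ≈ 37.2 N

Normal force at the A–B interface: N₁ = m_A g = 372.4 N.
So the A–B interface can sustain at most μ_s N₁ = 81.93 N of static friction.
Since P = 130 N > 81.93 N, A slides on B; the A–B friction is kinetic: f₁ = μ_k N₁ = 0.1×372.4 = 37.2 N.
By Newton's third law B feels 37.2 N forward from A. With B stationary, the floor's static friction on B balances it: f₂ = 37.2 N (well within μ_s(m_A+m_B)g = 514.2 N).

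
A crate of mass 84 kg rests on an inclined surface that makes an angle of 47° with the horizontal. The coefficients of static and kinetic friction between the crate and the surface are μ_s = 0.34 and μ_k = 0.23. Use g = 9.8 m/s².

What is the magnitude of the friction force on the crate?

f ≈ 129 N (up the incline)

Perpendicular to the surface, N = m g cos θ = 84·9.8·cos 47° = 561.4 N.
Along the slope the weight component is m g sin θ = 602.1 N; friction must supply exactly this, acting up-slope.
The static-friction ceiling is μ_s N = 0.34 × 561.4 = 190.9 N.
|602.1| exceeds 190.9 N, so the crate slips down-slope; friction is kinetic, f = μ_k N = 0.23×561.4 = 129 N.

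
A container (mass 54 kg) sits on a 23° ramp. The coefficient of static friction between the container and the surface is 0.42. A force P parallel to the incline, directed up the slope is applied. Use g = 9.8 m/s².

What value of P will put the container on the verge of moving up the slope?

P ≈ 411 N

At impending motion up the slope, friction acts down-slope at its limit: f = μ_s N.
P is parallel to the surface, so N = m g cos θ = 487 N.
Along the incline: P = m g sin θ + μ_s N = 207 + 0.42×487 = 411 N.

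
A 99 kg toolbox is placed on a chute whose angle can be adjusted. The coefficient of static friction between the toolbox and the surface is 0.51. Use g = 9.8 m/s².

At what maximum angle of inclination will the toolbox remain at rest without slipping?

At the slip threshold, m g sin θ = μ_s · m g cos θ, so tan θ = μ_s.
θ_max = arctan(0.51) = 27°.

θ_max ≈ 27°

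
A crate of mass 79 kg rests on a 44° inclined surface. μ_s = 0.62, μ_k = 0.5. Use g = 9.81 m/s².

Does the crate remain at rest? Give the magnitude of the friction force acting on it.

N = m g cos θ = 557 N.
Down-slope weight component: m g sin θ = 538 N.
μ_s N = 346 N.
538 > 346 N, so it slides; kinetic friction f = μ_k N = 0.5×557 = 279 N.

f ≈ 279 N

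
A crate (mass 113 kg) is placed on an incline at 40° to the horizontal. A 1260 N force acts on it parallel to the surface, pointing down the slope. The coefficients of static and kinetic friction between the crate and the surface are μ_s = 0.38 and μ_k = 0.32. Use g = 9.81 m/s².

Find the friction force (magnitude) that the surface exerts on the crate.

f ≈ 272 N (up the incline)

Perpendicular to the surface, N = m g cos θ = 113·9.81·cos 40° = 849.2 N.
Parallel to the incline, ΣF = 0 gives f = m g sin θ + P = 712.5 + 1260 = 1973 N (up-slope positive).
Maximum static friction available: μ_s N = 0.38 × 849.2 = 322.7 N.
Since |1973| > 322.7 N, static friction cannot hold it; the crate slides down the incline and kinetic friction applies: f = μ_k N = 0.32 × 849.2 = 272 N.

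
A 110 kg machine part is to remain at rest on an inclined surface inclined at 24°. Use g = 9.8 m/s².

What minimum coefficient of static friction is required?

μ_s,min ≈ 0.445

At the slip threshold m g sin θ = μ_s m g cos θ, so μ_s,min = tan θ.
μ_s,min = tan 24° = 0.445.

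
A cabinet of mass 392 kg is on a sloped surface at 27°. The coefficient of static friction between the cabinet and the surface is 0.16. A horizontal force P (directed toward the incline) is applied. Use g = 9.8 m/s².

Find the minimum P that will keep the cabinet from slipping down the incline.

P_min ≈ 1240 N

The cabinet tends to slide down (tan θ > μ_s), so at the point of impending slip friction acts up-slope at its limit: f = μ_s N.
Perpendicular to the incline: N = m g cos θ + P sin θ.
Along the incline: P cos θ + μ_s N = m g sin θ, i.e. P cos θ + μ_s (m g cos θ + P sin θ) = m g sin θ.
Solving, P (cos θ + μ_s sin θ) = m g (sin θ − μ_s cos θ), so P = 3840×0.3114/0.9636 = 1240 N.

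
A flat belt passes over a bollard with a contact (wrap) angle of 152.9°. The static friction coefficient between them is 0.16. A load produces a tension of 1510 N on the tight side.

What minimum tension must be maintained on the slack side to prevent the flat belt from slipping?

T_min ≈ 985 N

Capstan equation at impending slip: T_tight/T_slack = e^{μβ}.
β = 152.9° = 2.669 rad; e^{μβ} = e^{0.16×2.669} = 1.533.
T_slack = T_tight / e^{μβ} = 1510 / 1.533 = 985 N.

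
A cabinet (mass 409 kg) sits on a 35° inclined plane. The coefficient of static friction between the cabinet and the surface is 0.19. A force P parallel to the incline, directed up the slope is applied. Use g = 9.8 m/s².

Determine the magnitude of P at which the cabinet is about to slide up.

P ≈ 2920 N

At impending motion up the slope, friction acts down-slope at its limit: f = μ_s N.
P is parallel to the surface, so N = m g cos θ = 3280 N.
Along the incline: P = m g sin θ + μ_s N = 2300 + 0.19×3280 = 2920 N.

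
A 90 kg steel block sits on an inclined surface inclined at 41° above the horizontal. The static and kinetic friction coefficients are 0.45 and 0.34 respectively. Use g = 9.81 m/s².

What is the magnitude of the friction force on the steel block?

The normal reaction is N = m g cos θ = 666.3 N.
Along the slope the weight component is m g sin θ = 579.2 N; friction must supply exactly this, acting up-slope.
The static-friction ceiling is μ_s N = 0.45 × 666.3 = 299.8 N.
|579.2| exceeds 299.8 N, so the steel block slips down-slope; friction is kinetic, f = μ_k N = 0.34×666.3 = 227 N.

f ≈ 227 N (up the incline)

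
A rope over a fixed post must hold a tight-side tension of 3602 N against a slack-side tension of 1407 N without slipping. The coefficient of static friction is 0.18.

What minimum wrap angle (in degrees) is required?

β_min ≈ 299°

T₂/T₁ = e^{μβ} → β = ln(T₂/T₁)/μ.
β = ln(3602/1407)/0.18 = 0.94/0.18 = 5.222 rad.
In degrees: β = 5.222 × 180/π = 299°.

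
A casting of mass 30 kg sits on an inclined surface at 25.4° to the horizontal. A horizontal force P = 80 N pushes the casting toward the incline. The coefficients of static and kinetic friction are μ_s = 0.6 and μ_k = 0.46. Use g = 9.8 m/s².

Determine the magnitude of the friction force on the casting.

f ≈ 53.8 N (up the incline)

Normal direction: N = m g cos θ + P sin θ = 299.9 N.
Parallel to the incline: P cos θ − m g sin θ = 72.27 − 126.1 = -53.84 N; the friction needed to balance this is 53.84 N acting up the slope.
The limit of static friction is μ_s N = 179.9 N.
|f_req| = 53.84 ≤ 179.9 N → the casting is in equilibrium; friction equals the required value.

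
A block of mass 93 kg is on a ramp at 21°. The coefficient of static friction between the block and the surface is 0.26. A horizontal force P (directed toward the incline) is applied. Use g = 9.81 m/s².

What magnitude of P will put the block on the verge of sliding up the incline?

At impending motion up the slope, friction acts down-slope at its limit: f = μ_s N.
Perpendicular to the incline: N = m g cos θ + P sin θ.
Along the incline: P cos θ = m g sin θ + μ_s N = m g sin θ + μ_s (m g cos θ + P sin θ).
Solving, P (cos θ − μ_s sin θ) = m g (sin θ + μ_s cos θ), so P = 93×9.81×(sin 21° + 0.26 cos 21°)/(cos 21° − 0.26 sin 21°) = 912×0.6011/0.8404 = 653 N.

P ≈ 653 N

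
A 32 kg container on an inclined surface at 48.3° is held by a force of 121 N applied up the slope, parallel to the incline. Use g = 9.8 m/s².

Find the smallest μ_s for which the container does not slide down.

μ_s,min ≈ 0.542

N = m g cos θ = 208.6 N.
Friction must make up the shortfall along the incline: f = m g sin θ − P = 234.1 − 121 = 113.1 N.
At the threshold f = μ_s N, so μ_s,min = 113.1/208.6 = 0.542.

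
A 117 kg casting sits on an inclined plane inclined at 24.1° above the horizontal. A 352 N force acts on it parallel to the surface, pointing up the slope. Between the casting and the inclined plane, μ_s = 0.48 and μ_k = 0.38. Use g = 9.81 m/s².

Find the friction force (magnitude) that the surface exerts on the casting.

f ≈ 117 N (up the incline)

Perpendicular to the surface, N = m g cos θ = 117·9.81·cos 24.1° = 1048 N.
For equilibrium along the incline the friction force must supply f = m g sin θ − P = 468.7 − 352 = 116.7 N (positive meaning up-slope).
The static-friction ceiling is μ_s N = 0.48 × 1048 = 502.9 N.
Since |116.7| ≤ 502.9 N, the casting remains in static equilibrium and friction takes exactly the required value.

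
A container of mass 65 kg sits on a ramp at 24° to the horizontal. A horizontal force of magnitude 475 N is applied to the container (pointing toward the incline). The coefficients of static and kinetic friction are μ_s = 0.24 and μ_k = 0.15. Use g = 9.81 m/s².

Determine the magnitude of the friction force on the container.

Normal direction: N = m g cos θ + P sin θ = 775.7 N.
Parallel to the incline: P cos θ − m g sin θ = 433.9 − 259.4 = 174.6 N; the friction needed to balance this is 174.6 N acting down the slope.
The limit of static friction is μ_s N = 186.2 N.
|f_req| = 174.6 ≤ 186.2 N → the container is in equilibrium; friction equals the required value.

f ≈ 175 N (down the incline)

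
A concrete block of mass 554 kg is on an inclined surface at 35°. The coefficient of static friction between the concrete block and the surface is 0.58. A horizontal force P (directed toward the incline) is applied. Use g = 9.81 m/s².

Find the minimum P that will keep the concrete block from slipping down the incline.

The concrete block tends to slide down (tan θ > μ_s), so at the point of impending slip friction acts up-slope at its limit: f = μ_s N.
Perpendicular to the incline: N = m g cos θ + P sin θ.
Along the incline: P cos θ + μ_s N = m g sin θ, i.e. P cos θ + μ_s (m g cos θ + P sin θ) = m g sin θ.
Solving, P (cos θ + μ_s sin θ) = m g (sin θ − μ_s cos θ), so P = 5430×0.09847/1.152 = 465 N.

P_min ≈ 465 N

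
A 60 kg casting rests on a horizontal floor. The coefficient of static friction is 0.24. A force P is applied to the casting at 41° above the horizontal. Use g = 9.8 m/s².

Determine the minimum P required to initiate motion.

P ≈ 155 N

N = m g − P sin α (the pull lifts the casting).
At impending slip, P cos α = μ_s N = μ_s (m g − P sin α).
Solving: P (cos α + μ_s sin α) = μ_s m g → P = 0.24×588/(cos 41° + 0.24 sin 41°) = 141/0.9122 = 155 N.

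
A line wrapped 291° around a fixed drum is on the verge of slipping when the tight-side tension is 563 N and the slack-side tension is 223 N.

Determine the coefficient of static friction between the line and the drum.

μ ≈ 0.182

T₂/T₁ = e^{μβ} → μ = ln(T₂/T₁)/β.
β = 291° = 5.079 rad.
μ = ln(563/223)/5.079 = ln(2.525)/5.079 = 0.182.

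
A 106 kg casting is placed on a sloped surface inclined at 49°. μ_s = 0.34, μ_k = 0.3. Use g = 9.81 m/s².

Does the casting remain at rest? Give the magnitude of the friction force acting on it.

f ≈ 205 N

N = m g cos θ = 682 N.
Down-slope weight component: m g sin θ = 785 N.
μ_s N = 232 N.
785 > 232 N, so it slides; kinetic friction f = μ_k N = 0.3×682 = 205 N.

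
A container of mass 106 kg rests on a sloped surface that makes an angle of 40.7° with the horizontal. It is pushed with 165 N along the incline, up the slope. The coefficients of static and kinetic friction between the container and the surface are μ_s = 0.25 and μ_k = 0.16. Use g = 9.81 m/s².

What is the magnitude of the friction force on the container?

f ≈ 126 N (up the incline)

Normal force: N = m g cos θ = 106 × 9.81 × cos 40.7° = 788.4 N.
The friction needed for equilibrium is m g sin θ − P = 678.1 − 165 = 513.1 N, measured positive up-slope.
The static-friction ceiling is μ_s N = 0.25 × 788.4 = 197.1 N.
|513.1| exceeds 197.1 N, so the container slips down-slope; friction is kinetic, f = μ_k N = 0.16×788.4 = 126 N.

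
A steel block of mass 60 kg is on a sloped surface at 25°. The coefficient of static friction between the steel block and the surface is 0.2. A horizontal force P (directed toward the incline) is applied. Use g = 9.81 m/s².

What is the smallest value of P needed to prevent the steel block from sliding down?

P_min ≈ 143 N

The steel block tends to slide down (tan θ > μ_s), so at the point of impending slip friction acts up-slope at its limit: f = μ_s N.
Perpendicular to the incline: N = m g cos θ + P sin θ.
Along the incline: P cos θ + μ_s N = m g sin θ, i.e. P cos θ + μ_s (m g cos θ + P sin θ) = m g sin θ.
Solving, P (cos θ + μ_s sin θ) = m g (sin θ − μ_s cos θ), so P = 589×0.2414/0.9908 = 143 N.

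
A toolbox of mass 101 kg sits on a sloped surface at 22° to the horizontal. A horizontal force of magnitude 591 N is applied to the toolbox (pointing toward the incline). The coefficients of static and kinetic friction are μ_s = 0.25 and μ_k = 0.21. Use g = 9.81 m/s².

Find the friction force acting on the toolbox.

f ≈ 177 N (down the incline)

Normal direction: N = m g cos θ + P sin θ = 1140 N.
Along the incline, the net driving force (taking up-slope positive) is P cos θ − m g sin θ = 548 − 371.2 = 176.8 N, so equilibrium requires friction f = -176.8 N (down-slope).
The limit of static friction is μ_s N = 285 N.
|f_req| = 176.8 ≤ 285 N → the toolbox is in equilibrium; friction equals the required value.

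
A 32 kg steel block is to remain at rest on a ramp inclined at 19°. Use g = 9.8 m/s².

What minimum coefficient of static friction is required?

μ_s,min ≈ 0.344

At the slip threshold m g sin θ = μ_s m g cos θ, so μ_s,min = tan θ.
μ_s,min = tan 19° = 0.344.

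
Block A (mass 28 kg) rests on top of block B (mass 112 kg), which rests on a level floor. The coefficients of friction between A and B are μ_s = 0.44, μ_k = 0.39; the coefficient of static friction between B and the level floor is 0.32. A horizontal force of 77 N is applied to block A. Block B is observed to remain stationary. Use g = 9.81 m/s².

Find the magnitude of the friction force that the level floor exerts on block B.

f ≈ 77 N

Between the blocks, N₁ = m_A g = 274.7 N.
So the A–B interface can sustain at most μ_s N₁ = 120.9 N of static friction.
P = 77 N is within that limit, so A and B move together (both at rest); the A–B friction is simply f₁ = P = 77 N.
B experiences an equal 77 N forward from A (third law). B is in equilibrium, so the floor supplies f₂ = 77 N of static friction (limit μ_s(m_A+m_B)g = 439.5 N, not exceeded).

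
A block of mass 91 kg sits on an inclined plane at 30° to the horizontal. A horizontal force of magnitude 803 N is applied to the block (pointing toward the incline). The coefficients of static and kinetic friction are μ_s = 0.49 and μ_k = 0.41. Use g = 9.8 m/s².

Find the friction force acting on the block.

f ≈ 250 N (down the incline)

Resolve perpendicular to the incline: N = m g cos θ + P sin θ = 91×9.8×cos 30° + 803×sin 30° = 1174 N.
Parallel to the incline: P cos θ − m g sin θ = 695.4 − 445.9 = 249.5 N; the friction needed to balance this is 249.5 N acting down the slope.
The limit of static friction is μ_s N = 575.2 N.
|f_req| = 249.5 ≤ 575.2 N → the block is in equilibrium; friction equals the required value.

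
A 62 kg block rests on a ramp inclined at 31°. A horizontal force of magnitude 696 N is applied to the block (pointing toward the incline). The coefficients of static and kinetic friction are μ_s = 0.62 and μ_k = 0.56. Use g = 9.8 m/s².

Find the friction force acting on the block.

The horizontal push has a component P sin θ into the surface, so N = m g cos θ + P sin θ = 520.8 + 358.5 = 879.3 N.
Parallel to the incline: P cos θ − m g sin θ = 596.6 − 312.9 = 283.7 N; the friction needed to balance this is 283.7 N acting down the slope.
Maximum static friction: μ_s N = 0.62 × 879.3 = 545.2 N.
|f_req| = 283.7 ≤ 545.2 N → the block is in equilibrium; friction equals the required value.

f ≈ 284 N (down the incline)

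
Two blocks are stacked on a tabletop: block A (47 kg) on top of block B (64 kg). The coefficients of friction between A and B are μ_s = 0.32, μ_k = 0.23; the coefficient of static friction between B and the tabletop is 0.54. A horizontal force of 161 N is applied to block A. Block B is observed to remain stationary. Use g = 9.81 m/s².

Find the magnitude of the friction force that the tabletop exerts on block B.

Normal force at the A–B interface: N₁ = m_A g = 461.1 N.
Maximum static friction on A from B: μ_s N₁ = 0.32×461.1 = 147.5 N.
Since P = 161 N > 147.5 N, A slides on B; the A–B friction is kinetic: f₁ = μ_k N₁ = 0.23×461.1 = 106 N.
By Newton's third law B feels 106 N forward from A. With B stationary, the floor's static friction on B balances it: f₂ = 106 N (well within μ_s(m_A+m_B)g = 588 N).

f ≈ 106 N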